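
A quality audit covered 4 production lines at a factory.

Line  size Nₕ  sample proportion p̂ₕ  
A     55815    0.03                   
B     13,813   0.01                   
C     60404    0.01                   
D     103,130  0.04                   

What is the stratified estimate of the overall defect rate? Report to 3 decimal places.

N = 55815 + 13813 + 60404 + 103130 = 233162.
Overall proportion = Σ (Nₕ/N)·p̂ₕ.
Σ Nₕp̂ₕ = 1674.45 + 138.13 + 604.04 + 4125.2 = 6541.82.
6541.82 / 233162 = 0.02806... → 0.028.

0.028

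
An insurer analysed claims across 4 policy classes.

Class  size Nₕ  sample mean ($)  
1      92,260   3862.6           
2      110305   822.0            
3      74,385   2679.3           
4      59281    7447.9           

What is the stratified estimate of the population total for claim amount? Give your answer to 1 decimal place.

Population total = Σ Nₕ·x̄ₕ (each stratum's size times its mean).
92260·3862.6 + 110305·822.0 + 74385·2679.3 + 59281·7447.9 = 356363476 + 90670710 + 199299730.5 + 441518959.9 = 1087852876.4.

1087852876.4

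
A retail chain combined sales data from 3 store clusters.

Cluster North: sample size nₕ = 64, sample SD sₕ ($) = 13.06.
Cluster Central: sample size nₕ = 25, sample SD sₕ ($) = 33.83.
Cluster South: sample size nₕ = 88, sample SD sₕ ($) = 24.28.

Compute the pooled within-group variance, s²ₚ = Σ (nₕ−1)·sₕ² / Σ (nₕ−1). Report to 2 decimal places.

514.37

Degrees of freedom: 63 + 24 + 87 = 174.
Σ(nₕ−1)sₕ² = 63·170.5636 + 24·1144.4689 + 87·589.5184 = 89500.8612.
s²ₚ = 89500.8612 / 174 = 514.3728... → 514.37.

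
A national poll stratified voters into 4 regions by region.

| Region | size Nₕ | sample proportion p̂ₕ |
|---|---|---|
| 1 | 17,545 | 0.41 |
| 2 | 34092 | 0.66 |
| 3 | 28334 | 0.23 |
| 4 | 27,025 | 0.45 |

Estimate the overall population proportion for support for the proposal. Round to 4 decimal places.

N = 17545 + 34092 + 28334 + 27025 = 106996.
Overall proportion = Σ (Nₕ/N)·p̂ₕ.
Σ Nₕp̂ₕ = 7193.45 + 22500.72 + 6516.82 + 12161.25 = 48372.24.
48372.24 / 106996 = 0.452094... → 0.4521.

0.4521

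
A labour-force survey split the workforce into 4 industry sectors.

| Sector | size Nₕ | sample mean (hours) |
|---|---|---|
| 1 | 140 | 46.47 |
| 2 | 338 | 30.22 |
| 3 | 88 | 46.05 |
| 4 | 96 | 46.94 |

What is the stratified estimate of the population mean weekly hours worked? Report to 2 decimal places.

38.19

N = 140 + 338 + 88 + 96 = 662.
Weight each subgroup mean by Nₕ/N and sum.
Σ Nₕx̄ₕ = 140·46.47 + 338·30.22 + 88·46.05 + 96·46.94 = 6505.8 + 10214.36 + 4052.4 + 4506.24 = 25278.8.
Divide by N: 25278.8 / 662 = 38.1855... → 38.19.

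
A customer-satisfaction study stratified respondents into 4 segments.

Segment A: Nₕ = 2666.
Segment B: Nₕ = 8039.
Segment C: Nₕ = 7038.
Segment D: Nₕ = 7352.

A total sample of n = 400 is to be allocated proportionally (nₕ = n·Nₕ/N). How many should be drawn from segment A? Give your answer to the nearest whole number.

42

Share of segment A = 2666/25095 = 0.10624.
Allocate 400 × 0.10624 = 42.495... → 42.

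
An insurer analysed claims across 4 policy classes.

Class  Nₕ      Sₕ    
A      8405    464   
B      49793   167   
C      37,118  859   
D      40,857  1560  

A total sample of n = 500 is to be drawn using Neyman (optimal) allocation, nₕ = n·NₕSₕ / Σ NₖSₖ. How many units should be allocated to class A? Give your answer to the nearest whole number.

Σ NₕSₕ = 8405·464 + 49793·167 + 37118·859 + 40857·1560 = 107836633.
Share for A: 3899920/107836633 = 0.03617.
n_A = 500 × 0.03617 = 18.083... → 18.

18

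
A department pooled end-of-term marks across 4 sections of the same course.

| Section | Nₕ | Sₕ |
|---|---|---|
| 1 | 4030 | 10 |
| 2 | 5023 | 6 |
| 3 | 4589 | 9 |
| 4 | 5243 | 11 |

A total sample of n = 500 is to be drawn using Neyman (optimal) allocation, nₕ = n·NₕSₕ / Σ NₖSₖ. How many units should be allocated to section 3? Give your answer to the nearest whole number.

122

Σ NₕSₕ = 4030·10 + 5023·6 + 4589·9 + 5243·11 = 169412.
Share for 3: 41301/169412 = 0.24379.
n_3 = 500 × 0.24379 = 121.895... → 122.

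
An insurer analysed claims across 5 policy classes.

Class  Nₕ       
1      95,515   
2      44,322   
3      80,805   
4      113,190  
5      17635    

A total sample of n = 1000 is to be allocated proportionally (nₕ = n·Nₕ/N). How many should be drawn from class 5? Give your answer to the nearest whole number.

N = 95515 + 44322 + 80805 + 113190 + 17635 = 351467.
n_5 = 1000·17635/351467 = 50.175... → 50.

50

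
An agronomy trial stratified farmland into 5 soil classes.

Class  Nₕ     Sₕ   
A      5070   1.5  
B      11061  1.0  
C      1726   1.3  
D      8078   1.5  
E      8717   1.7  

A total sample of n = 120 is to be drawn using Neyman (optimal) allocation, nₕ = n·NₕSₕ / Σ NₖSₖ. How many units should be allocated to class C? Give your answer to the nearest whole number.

Σ NₕSₕ = 5070·1.5 + 11061·1.0 + 1726·1.3 + 8078·1.5 + 8717·1.7 = 47845.7.
Share for C: 2243.8/47845.7 = 0.04690.
n_C = 120 × 0.04690 = 5.628... → 6.

6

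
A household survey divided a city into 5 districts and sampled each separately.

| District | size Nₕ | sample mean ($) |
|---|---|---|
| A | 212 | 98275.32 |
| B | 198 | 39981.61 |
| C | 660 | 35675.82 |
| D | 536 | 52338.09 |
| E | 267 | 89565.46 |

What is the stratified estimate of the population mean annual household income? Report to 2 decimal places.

55666.82

N = 1873; weights Wₕ = Nₕ/N = (0.1132, 0.1057, 0.3524, 0.2862, 0.1426).
x̄_st = Σ Wₕ·x̄ₕ = 0.1132·98275.32 + 0.1057·39981.61 + 0.3524·35675.82 + 0.2862·52338.09 + 0.1426·89565.46 ≈ 55666.8243...
→ 55666.82.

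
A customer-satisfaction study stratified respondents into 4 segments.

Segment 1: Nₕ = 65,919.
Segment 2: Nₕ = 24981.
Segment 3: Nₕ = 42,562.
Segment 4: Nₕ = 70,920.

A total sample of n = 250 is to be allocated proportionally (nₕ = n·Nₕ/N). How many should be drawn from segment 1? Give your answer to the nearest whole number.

Share of segment 1 = 65919/204382 = 0.32253.
Allocate 250 × 0.32253 = 80.632... → 81.

81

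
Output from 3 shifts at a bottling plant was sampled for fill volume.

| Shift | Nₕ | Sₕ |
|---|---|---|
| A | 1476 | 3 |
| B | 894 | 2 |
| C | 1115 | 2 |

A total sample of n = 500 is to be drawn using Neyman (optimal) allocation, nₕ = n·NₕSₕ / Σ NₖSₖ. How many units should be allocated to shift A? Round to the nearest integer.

Σ NₕSₕ = 1476·3 + 894·2 + 1115·2 = 8446.
Share for A: 4428/8446 = 0.52427.
n_A = 500 × 0.52427 = 262.136... → 262.

262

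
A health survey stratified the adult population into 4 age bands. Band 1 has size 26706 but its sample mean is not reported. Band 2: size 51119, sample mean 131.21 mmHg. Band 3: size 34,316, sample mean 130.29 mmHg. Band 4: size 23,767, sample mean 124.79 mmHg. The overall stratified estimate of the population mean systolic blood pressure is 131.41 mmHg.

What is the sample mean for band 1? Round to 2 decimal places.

N = 26706 + 51119 + 34316 + 23767 = 135908.
Overall total = μ·N = 131.41·135908 = 17859670.28.
Subtract the known strata: 51119·131.21 + 34316·130.29 + 23767·124.79 = 14144239.56.
Remaining total for band 1: 17859670.28 − 14144239.56 = 3715430.72.
Divide by its size: 3715430.72 / 26706 = 139.1234... → 139.12.

139.12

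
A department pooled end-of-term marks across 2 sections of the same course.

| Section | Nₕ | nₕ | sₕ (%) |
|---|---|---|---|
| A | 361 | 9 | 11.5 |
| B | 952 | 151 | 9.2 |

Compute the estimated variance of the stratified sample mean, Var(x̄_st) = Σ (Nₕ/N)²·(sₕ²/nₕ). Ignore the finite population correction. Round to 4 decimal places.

1.4055

N = 1313; Wₕ = Nₕ/N.
section A: (361/1313)²·11.5²/9 = 1.1108058
section B: (952/1313)²·9.2²/151 = 0.2946749
Sum = 1.4054807 → 1.4055.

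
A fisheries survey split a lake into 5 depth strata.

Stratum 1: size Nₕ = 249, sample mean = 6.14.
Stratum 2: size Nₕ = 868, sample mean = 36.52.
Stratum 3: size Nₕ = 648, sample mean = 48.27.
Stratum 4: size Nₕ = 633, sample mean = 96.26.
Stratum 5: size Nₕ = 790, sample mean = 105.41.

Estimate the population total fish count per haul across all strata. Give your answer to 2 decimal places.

Estimate total by summing Nₕ·x̄ₕ over strata.
249·6.14 + 868·36.52 + 648·48.27 + 633·96.26 + 790·105.41 = 1528.86 + 31699.36 + 31278.96 + 60932.58 + 83273.9 = 208713.66.

208713.66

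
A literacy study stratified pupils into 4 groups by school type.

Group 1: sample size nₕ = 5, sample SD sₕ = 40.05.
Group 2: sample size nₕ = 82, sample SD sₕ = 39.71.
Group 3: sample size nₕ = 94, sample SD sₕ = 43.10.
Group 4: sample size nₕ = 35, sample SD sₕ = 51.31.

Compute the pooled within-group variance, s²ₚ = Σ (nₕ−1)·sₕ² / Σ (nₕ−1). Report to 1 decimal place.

1: (5−1)·40.05² = 4·1604.0025 = 6416.01
2: (82−1)·39.71² = 81·1576.8841 = 127727.6121
3: (94−1)·43.10² = 93·1857.61 = 172757.73
4: (35−1)·51.31² = 34·2632.7161 = 89512.3474
Numerator = 396413.6995; denominator = Σ(nₕ−1) = 212.
s²ₚ = 396413.6995/212 = 1869.876... → 1869.9.

1869.9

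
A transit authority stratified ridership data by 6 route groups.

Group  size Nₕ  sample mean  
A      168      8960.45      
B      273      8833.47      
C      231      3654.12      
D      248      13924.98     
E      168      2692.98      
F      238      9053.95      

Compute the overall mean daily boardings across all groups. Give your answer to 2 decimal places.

N = 168 + 273 + 231 + 248 + 168 + 238 = 1326.
Weight each subgroup mean by Nₕ/N and sum.
Σ Nₕx̄ₕ = 168·8960.45 + 273·8833.47 + 231·3654.12 + 248·13924.98 + 168·2692.98 + 238·9053.95 = 1505355.6 + 2411537.31 + 844101.72 + 3453395.04 + 452420.64 + 2154840.1 = 10821650.41.
Divide by N: 10821650.41 / 1326 = 8161.1240... → 8161.12.

8161.12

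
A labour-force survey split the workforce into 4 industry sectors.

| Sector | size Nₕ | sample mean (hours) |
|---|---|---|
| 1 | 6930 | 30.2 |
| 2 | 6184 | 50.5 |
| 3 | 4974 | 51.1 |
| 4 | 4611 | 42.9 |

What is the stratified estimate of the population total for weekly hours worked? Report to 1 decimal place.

973561.3

Population total = Σ Nₕ·x̄ₕ (each stratum's size times its mean).
6930·30.2 + 6184·50.5 + 4974·51.1 + 4611·42.9 = 209286 + 312292 + 254171.4 + 197811.9 = 973561.3.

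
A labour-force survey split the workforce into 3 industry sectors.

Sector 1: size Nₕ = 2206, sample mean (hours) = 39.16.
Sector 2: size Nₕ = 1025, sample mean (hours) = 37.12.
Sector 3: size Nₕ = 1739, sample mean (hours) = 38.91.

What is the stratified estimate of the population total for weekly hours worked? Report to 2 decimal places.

192099.45

Population total = Σ Nₕ·x̄ₕ (each stratum's size times its mean).
2206·39.16 + 1025·37.12 + 1739·38.91 = 86386.96 + 38048 + 67664.49 = 192099.45.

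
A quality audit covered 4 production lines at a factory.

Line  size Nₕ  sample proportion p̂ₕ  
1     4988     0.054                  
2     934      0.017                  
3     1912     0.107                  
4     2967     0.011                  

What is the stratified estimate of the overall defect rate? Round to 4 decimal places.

Wₕ = Nₕ/N with N = 10801: 0.4618, 0.0865, 0.1770, 0.2747.
p̂_st = 0.4618·0.054 + 0.0865·0.017 + 0.1770·0.107 + 0.2747·0.011 ≈ 0.048371... → 0.0484.

0.0484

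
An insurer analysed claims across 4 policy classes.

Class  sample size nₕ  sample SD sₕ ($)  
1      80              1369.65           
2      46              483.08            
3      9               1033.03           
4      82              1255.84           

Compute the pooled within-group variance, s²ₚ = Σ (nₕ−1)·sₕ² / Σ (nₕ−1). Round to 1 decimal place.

1: (80−1)·1369.65² = 79·1875941.1225 = 148199348.6775
2: (46−1)·483.08² = 45·233366.2864 = 10501482.888
3: (9−1)·1033.03² = 8·1067150.9809 = 8537207.8472
4: (82−1)·1255.84² = 81·1577134.1056 = 127747862.5536
Numerator = 294985901.9663; denominator = Σ(nₕ−1) = 213.
s²ₚ = 294985901.9663/213 = 1384910.338... → 1384910.3.

1384910.3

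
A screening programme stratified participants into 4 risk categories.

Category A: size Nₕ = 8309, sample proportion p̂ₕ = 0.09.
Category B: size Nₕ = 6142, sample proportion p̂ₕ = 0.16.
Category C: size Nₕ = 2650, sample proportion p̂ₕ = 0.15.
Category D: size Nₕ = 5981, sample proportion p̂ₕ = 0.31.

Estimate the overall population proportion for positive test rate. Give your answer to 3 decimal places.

0.173

N = 8309 + 6142 + 2650 + 5981 = 23082.
Overall proportion = Σ (Nₕ/N)·p̂ₕ.
Σ Nₕp̂ₕ = 747.81 + 982.72 + 397.5 + 1854.11 = 3982.14.
3982.14 / 23082 = 0.17252... → 0.173.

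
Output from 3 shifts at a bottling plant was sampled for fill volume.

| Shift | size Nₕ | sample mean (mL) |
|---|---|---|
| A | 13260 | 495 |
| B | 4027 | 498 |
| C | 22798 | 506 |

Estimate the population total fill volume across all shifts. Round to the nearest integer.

A: 13260·495 = 6563700
B: 4027·498 = 2005446
C: 22798·506 = 11535788
τ̂ = Σ Nₕx̄ₕ = 20104934.

20104934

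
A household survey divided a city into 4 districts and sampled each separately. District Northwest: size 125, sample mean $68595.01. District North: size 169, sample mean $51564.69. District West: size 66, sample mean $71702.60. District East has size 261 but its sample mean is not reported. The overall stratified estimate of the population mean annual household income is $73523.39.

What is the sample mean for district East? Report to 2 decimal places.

N = 125 + 169 + 66 + 261 = 621.
Overall total = μ·N = 73523.39·621 = 45658025.19.
Subtract the known strata: 125·68595.01 + 169·51564.69 + 66·71702.60 = 22021180.46.
Remaining total for district East: 45658025.19 − 22021180.46 = 23636844.73.
Divide by its size: 23636844.73 / 261 = 90562.6235... → 90562.62.

90562.62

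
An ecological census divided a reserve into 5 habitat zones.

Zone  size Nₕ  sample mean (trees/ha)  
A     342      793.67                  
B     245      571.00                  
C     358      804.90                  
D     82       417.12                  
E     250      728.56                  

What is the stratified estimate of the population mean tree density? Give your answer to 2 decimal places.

717.17

N = 1277; weights Wₕ = Nₕ/N = (0.2678, 0.1919, 0.2803, 0.0642, 0.1958).
x̄_st = Σ Wₕ·x̄ₕ = 0.2678·793.67 + 0.1919·571.00 + 0.2803·804.90 + 0.0642·417.12 + 0.1958·728.56 ≈ 717.1716...
→ 717.17.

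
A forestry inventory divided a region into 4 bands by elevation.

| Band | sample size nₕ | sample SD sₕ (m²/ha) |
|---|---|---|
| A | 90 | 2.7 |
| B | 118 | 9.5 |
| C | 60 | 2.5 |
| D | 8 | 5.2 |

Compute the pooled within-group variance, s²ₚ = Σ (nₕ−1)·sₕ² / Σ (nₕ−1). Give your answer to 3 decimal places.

A: (90−1)·2.7² = 89·7.29 = 648.81
B: (118−1)·9.5² = 117·90.25 = 10559.25
C: (60−1)·2.5² = 59·6.25 = 368.75
D: (8−1)·5.2² = 7·27.04 = 189.28
Numerator = 11766.09; denominator = Σ(nₕ−1) = 272.
s²ₚ = 11766.09/272 = 43.25768... → 43.258.

43.258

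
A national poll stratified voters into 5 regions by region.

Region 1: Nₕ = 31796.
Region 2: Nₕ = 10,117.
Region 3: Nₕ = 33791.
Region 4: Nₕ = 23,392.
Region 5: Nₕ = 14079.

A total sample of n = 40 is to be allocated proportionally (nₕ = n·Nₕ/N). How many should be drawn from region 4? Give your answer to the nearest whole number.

8

Share of region 4 = 23392/113175 = 0.20669.
Allocate 40 × 0.20669 = 8.268... → 8.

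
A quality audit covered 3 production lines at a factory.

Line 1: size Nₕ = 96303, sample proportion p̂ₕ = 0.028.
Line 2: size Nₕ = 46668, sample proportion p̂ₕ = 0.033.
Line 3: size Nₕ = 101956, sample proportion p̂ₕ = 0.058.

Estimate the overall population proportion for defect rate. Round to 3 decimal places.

0.041

Wₕ = Nₕ/N with N = 244927: 0.3932, 0.1905, 0.4163.
p̂_st = 0.3932·0.028 + 0.1905·0.033 + 0.4163·0.058 ≈ 0.04144... → 0.041.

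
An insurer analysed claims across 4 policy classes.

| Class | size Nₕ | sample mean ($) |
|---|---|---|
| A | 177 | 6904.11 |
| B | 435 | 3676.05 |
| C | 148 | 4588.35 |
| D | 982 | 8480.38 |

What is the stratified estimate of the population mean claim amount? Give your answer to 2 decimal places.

N = 177 + 435 + 148 + 982 = 1742.
Overall mean = Σ (Nₕ/N)·x̄ₕ — weight by population share, not a simple average.
Σ Nₕx̄ₕ = 177·6904.11 + 435·3676.05 + 148·4588.35 + 982·8480.38 = 1222027.47 + 1599081.75 + 679075.8 + 8327733.16 = 11827918.18.
Divide by N: 11827918.18 / 1742 = 6789.8497... → 6789.85.

6789.85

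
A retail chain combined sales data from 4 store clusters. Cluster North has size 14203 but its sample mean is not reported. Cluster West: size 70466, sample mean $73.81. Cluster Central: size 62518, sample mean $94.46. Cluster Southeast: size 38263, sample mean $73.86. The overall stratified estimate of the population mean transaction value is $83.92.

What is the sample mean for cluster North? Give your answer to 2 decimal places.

N = 14203 + 70466 + 62518 + 38263 = 185450.
Overall total = μ·N = 83.92·185450 = 15562964.
Subtract the known strata: 70466·73.81 + 62518·94.46 + 38263·73.86 = 13932650.92.
Remaining total for cluster North: 15562964 − 13932650.92 = 1630313.08.
Divide by its size: 1630313.08 / 14203 = 114.7865... → 114.79.

114.79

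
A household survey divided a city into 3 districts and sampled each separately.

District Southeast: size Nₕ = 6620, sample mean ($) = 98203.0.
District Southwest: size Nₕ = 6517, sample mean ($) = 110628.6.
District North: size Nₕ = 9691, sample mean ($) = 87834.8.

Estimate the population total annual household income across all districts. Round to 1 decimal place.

Southeast: 6620·98203.0 = 650103860
Southwest: 6517·110628.6 = 720966586.2
North: 9691·87834.8 = 851207046.8
τ̂ = Σ Nₕx̄ₕ = 2222277493.0.

2222277493.0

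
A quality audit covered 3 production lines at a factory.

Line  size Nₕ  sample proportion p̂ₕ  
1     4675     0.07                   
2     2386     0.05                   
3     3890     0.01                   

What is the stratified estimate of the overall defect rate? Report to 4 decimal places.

Wₕ = Nₕ/N with N = 10951: 0.4269, 0.2179, 0.3552.
p̂_st = 0.4269·0.07 + 0.2179·0.05 + 0.3552·0.01 ≈ 0.044329... → 0.0443.

0.0443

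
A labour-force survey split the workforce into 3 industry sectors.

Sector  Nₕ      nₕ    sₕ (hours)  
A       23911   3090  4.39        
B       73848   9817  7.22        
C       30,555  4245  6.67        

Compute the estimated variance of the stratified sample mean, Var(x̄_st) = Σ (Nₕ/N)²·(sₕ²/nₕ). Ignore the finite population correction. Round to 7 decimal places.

0.0025697

N = 128314; Wₕ = Nₕ/N.
sector A: (23911/128314)²·4.39²/3090 = 0.0002165798
sector B: (73848/128314)²·7.22²/9817 = 0.0017588346
sector C: (30555/128314)²·6.67²/4245 = 0.0005942791
Sum = 0.0025696935 → 0.0025697.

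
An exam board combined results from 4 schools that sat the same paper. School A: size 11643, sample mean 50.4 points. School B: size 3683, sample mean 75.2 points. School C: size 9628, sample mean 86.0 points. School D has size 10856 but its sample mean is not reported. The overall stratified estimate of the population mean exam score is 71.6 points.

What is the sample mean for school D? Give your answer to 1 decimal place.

Σ Nₕx̄ₕ = N·μ, so 10856·x̄_D = 35810·71.6 − (11643·50.4 + 3683·75.2 + 9628·86.0).
= 2563996 − 1691776.8 = 872219.2.
x̄_D = 872219.2 / 10856 = 80.344... → 80.3.

80.3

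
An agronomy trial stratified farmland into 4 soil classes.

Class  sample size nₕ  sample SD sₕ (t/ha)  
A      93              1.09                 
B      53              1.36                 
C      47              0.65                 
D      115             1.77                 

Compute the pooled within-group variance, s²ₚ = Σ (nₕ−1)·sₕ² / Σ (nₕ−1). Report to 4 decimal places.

1.9147

Degrees of freedom: 92 + 52 + 46 + 114 = 304.
Σ(nₕ−1)sₕ² = 92·1.1881 + 52·1.8496 + 46·0.4225 + 114·3.1329 = 582.07.
s²ₚ = 582.07 / 304 = 1.914704... → 1.9147.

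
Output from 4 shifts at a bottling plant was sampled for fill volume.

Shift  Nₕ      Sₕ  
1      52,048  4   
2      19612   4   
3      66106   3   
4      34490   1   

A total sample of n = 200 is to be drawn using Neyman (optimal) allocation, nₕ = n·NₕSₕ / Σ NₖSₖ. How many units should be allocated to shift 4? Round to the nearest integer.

1: NₕSₕ = 52048·4 = 208192
2: NₕSₕ = 19612·4 = 78448
3: NₕSₕ = 66106·3 = 198318
4: NₕSₕ = 34490·1 = 34490
Σ NₕSₕ = 519448.
n_4 = 200·34490/519448 = 13.279... → 13.

13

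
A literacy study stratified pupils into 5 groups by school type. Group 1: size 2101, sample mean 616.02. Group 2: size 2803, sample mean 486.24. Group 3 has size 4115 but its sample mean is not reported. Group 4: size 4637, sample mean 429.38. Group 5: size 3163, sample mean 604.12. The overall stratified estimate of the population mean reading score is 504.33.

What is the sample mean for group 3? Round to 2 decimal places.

467.38

N = 2101 + 2803 + 4115 + 4637 + 3163 = 16819.
Overall total = μ·N = 504.33·16819 = 8482326.27.
Subtract the known strata: 2101·616.02 + 2803·486.24 + 4637·429.38 + 3163·604.12 = 6559055.36.
Remaining total for group 3: 8482326.27 − 6559055.36 = 1923270.91.
Divide by its size: 1923270.91 / 4115 = 467.3805... → 467.38.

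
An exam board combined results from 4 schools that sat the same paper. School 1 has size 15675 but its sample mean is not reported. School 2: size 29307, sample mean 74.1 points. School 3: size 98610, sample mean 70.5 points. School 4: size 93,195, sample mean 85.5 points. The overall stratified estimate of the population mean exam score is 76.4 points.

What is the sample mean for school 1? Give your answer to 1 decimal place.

N = 15675 + 29307 + 98610 + 93195 = 236787.
Overall total = μ·N = 76.4·236787 = 18090526.8.
Subtract the known strata: 29307·74.1 + 98610·70.5 + 93195·85.5 = 17091826.2.
Remaining total for school 1: 18090526.8 − 17091826.2 = 998700.6.
Divide by its size: 998700.6 / 15675 = 63.713... → 63.7.

63.7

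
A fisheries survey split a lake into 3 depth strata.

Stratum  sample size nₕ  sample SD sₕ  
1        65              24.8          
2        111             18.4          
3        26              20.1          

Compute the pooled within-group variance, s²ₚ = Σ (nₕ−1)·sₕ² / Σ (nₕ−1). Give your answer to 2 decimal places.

435.70

1: (65−1)·24.8² = 64·615.04 = 39362.56
2: (111−1)·18.4² = 110·338.56 = 37241.6
3: (26−1)·20.1² = 25·404.01 = 10100.25
Numerator = 86704.41; denominator = Σ(nₕ−1) = 199.
s²ₚ = 86704.41/199 = 435.7006... → 435.70.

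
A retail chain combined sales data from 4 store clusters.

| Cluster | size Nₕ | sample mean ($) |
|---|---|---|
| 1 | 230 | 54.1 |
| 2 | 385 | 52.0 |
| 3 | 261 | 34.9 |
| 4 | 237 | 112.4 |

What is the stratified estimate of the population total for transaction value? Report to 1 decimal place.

1: 230·54.1 = 12443
2: 385·52.0 = 20020
3: 261·34.9 = 9108.9
4: 237·112.4 = 26638.8
τ̂ = Σ Nₕx̄ₕ = 68210.7.

68210.7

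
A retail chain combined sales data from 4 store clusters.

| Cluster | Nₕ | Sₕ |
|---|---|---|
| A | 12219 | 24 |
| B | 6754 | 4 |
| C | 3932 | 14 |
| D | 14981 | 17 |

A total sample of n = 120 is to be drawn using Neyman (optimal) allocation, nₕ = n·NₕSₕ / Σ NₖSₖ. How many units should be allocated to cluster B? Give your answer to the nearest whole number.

Σ NₕSₕ = 12219·24 + 6754·4 + 3932·14 + 14981·17 = 629997.
Share for B: 27016/629997 = 0.04288.
n_B = 120 × 0.04288 = 5.146... → 5.

5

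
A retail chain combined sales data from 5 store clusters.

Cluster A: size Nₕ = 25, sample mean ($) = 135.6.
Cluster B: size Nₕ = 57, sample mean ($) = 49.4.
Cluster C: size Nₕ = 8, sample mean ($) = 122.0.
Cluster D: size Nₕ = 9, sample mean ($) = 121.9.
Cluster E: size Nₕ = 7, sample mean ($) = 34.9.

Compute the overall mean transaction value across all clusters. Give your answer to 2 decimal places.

80.41

x̄_st = (Σ Nₕx̄ₕ) / (Σ Nₕ) = (25·135.6 + 57·49.4 + 8·122.0 + 9·121.9 + 7·34.9) / 106
= 8523.2 / 106 = 80.4075... → 80.41.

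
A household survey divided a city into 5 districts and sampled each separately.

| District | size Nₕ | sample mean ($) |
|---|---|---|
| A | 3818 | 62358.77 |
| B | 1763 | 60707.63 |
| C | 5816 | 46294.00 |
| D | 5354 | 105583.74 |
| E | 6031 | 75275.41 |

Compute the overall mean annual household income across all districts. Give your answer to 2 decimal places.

71707.51

N = 22782; weights Wₕ = Nₕ/N = (0.1676, 0.0774, 0.2553, 0.2350, 0.2647).
x̄_st = Σ Wₕ·x̄ₕ = 0.1676·62358.77 + 0.0774·60707.63 + 0.2553·46294.00 + 0.2350·105583.74 + 0.2647·75275.41 ≈ 71707.5139...
→ 71707.51.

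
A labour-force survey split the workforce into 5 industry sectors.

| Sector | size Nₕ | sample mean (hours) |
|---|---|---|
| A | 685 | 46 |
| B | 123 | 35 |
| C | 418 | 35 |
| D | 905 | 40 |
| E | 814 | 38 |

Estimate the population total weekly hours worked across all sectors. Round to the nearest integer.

Population total = Σ Nₕ·x̄ₕ (each stratum's size times its mean).
685·46 + 123·35 + 418·35 + 905·40 + 814·38 = 31510 + 4305 + 14630 + 36200 + 30932 = 117577.

117577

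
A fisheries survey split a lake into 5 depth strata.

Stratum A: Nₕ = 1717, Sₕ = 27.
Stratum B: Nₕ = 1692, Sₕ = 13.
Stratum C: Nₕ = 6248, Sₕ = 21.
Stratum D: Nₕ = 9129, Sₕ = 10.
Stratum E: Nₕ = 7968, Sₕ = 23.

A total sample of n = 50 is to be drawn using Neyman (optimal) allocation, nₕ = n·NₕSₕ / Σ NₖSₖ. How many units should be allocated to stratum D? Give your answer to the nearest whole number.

Σ NₕSₕ = 1717·27 + 1692·13 + 6248·21 + 9129·10 + 7968·23 = 474117.
Share for D: 91290/474117 = 0.19255.
n_D = 50 × 0.19255 = 9.627... → 10.

10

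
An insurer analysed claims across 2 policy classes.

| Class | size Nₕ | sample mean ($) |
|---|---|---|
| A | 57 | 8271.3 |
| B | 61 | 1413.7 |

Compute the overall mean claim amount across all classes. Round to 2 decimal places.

4726.27

x̄_st = (Σ Nₕx̄ₕ) / (Σ Nₕ) = (57·8271.3 + 61·1413.7) / 118
= 557699.8 / 118 = 4726.2695... → 4726.27.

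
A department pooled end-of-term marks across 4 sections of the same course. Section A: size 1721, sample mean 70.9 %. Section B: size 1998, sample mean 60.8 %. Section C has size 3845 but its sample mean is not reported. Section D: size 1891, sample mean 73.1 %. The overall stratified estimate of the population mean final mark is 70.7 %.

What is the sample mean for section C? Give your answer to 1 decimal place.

Σ Nₕx̄ₕ = N·μ, so 3845·x̄_C = 9455·70.7 − (1721·70.9 + 1998·60.8 + 1891·73.1).
= 668468.5 − 381729.4 = 286739.1.
x̄_C = 286739.1 / 3845 = 74.575... → 74.6.

74.6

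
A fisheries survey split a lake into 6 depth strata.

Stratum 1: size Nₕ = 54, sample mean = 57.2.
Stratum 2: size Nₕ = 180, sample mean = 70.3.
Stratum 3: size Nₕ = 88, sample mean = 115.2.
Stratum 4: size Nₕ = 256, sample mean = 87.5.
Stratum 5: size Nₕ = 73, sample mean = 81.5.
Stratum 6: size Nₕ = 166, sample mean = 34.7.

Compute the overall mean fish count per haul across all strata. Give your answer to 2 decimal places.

x̄_st = (Σ Nₕx̄ₕ) / (Σ Nₕ) = (54·57.2 + 180·70.3 + 88·115.2 + 256·87.5 + 73·81.5 + 166·34.7) / 817
= 59990.1 / 817 = 73.4273... → 73.43.

73.43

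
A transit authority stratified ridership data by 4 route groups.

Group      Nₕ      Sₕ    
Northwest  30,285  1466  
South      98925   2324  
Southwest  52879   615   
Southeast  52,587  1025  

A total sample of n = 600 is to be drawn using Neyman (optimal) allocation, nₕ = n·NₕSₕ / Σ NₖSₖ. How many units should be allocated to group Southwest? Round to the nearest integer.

54

Northwest: NₕSₕ = 30285·1466 = 44397810
South: NₕSₕ = 98925·2324 = 229901700
Southwest: NₕSₕ = 52879·615 = 32520585
Southeast: NₕSₕ = 52587·1025 = 53901675
Σ NₕSₕ = 360721770.
n_Southwest = 600·32520585/360721770 = 54.093... → 54.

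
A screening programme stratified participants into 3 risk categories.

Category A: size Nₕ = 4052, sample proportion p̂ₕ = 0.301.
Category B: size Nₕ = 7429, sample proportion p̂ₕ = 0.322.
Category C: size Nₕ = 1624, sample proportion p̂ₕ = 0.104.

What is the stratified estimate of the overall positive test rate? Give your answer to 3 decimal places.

Wₕ = Nₕ/N with N = 13105: 0.3092, 0.5669, 0.1239.
p̂_st = 0.3092·0.301 + 0.5669·0.322 + 0.1239·0.104 ≈ 0.28849... → 0.288.

0.288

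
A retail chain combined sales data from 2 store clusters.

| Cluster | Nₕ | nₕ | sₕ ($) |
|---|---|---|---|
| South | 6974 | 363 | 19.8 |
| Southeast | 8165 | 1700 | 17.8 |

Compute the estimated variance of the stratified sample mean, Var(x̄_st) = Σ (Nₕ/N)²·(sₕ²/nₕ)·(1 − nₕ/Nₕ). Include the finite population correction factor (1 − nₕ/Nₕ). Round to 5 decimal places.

N = 15139. Term for each stratum: Wₕ²sₕ²/nₕ·(1−nₕ/Nₕ).
Var(x̄_st) = 0.21725935 + 0.04292610 = 0.26018545 → 0.26019.

0.26019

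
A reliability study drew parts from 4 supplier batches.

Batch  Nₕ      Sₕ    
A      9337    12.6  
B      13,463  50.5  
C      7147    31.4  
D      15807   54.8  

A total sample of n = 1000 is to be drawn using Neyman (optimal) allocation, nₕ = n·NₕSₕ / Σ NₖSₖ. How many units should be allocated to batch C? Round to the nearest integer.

119

Σ NₕSₕ = 9337·12.6 + 13463·50.5 + 7147·31.4 + 15807·54.8 = 1888167.1.
Share for C: 224415.8/1888167.1 = 0.11885.
n_C = 1000 × 0.11885 = 118.854... → 119.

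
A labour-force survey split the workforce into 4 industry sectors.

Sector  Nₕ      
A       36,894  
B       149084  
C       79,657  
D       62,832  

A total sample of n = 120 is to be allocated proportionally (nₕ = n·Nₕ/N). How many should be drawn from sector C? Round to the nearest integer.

29

Share of sector C = 79657/328467 = 0.24251.
Allocate 120 × 0.24251 = 29.101... → 29.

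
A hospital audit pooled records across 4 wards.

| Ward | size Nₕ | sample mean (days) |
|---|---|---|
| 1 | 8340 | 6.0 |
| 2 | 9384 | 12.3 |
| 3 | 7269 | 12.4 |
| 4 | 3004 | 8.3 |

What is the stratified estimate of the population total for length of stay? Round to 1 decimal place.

280532.0

Population total = Σ Nₕ·x̄ₕ (each stratum's size times its mean).
8340·6.0 + 9384·12.3 + 7269·12.4 + 3004·8.3 = 50040 + 115423.2 + 90135.6 + 24933.2 = 280532.0.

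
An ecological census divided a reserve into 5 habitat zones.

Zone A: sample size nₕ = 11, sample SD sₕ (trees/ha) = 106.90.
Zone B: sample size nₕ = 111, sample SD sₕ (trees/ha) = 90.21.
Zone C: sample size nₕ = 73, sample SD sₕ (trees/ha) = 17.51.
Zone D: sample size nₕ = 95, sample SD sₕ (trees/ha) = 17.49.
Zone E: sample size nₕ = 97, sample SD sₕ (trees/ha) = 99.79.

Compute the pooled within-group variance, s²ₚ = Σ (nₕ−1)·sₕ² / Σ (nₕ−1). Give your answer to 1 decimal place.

5278.1

A: (11−1)·106.90² = 10·11427.61 = 114276.1
B: (111−1)·90.21² = 110·8137.8441 = 895162.851
C: (73−1)·17.51² = 72·306.6001 = 22075.2072
D: (95−1)·17.49² = 94·305.9001 = 28754.6094
E: (97−1)·99.79² = 96·9958.0441 = 955972.2336
Numerator = 2016241.0012; denominator = Σ(nₕ−1) = 382.
s²ₚ = 2016241.0012/382 = 5278.118... → 5278.1.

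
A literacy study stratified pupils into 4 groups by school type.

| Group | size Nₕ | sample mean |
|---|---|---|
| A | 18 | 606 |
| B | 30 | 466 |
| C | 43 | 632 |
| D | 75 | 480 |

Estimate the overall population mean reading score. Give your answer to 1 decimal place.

x̄_st = (Σ Nₕx̄ₕ) / (Σ Nₕ) = (18·606 + 30·466 + 43·632 + 75·480) / 166
= 88064 / 166 = 530.506... → 530.5.

530.5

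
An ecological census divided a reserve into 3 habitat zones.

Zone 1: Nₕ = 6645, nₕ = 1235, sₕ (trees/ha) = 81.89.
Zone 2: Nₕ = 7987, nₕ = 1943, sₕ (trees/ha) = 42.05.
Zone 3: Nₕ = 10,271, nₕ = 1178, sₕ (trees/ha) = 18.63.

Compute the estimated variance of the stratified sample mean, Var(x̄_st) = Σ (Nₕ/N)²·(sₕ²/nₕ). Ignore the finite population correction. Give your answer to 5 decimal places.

N = 24903; Wₕ = Nₕ/N.
zone 1: (6645/24903)²·81.89²/1235 = 0.38661742
zone 2: (7987/24903)²·42.05²/1943 = 0.09361021
zone 3: (10271/24903)²·18.63²/1178 = 0.05011902
Sum = 0.53034665 → 0.53035.

0.53035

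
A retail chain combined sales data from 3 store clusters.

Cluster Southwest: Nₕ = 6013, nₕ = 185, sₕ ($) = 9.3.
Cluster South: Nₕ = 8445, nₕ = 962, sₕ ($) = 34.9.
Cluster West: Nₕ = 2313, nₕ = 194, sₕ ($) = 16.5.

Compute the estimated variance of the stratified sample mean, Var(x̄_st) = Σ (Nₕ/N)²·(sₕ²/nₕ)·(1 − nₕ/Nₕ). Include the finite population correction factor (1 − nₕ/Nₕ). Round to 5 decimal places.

N = 16771. Term for each stratum: Wₕ²sₕ²/nₕ·(1−nₕ/Nₕ).
Var(x̄_st) = 0.05824880 + 0.28446790 + 0.02445428 = 0.36717098 → 0.36717.

0.36717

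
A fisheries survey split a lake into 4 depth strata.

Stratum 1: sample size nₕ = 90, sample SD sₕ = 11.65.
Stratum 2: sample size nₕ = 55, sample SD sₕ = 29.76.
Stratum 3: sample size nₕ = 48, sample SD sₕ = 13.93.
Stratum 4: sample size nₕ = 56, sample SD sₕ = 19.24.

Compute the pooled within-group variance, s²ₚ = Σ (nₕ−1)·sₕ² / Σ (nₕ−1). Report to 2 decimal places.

364.84

1: (90−1)·11.65² = 89·135.7225 = 12079.3025
2: (55−1)·29.76² = 54·885.6576 = 47825.5104
3: (48−1)·13.93² = 47·194.0449 = 9120.1103
4: (56−1)·19.24² = 55·370.1776 = 20359.768
Numerator = 89384.6912; denominator = Σ(nₕ−1) = 245.
s²ₚ = 89384.6912/245 = 364.8355... → 364.84.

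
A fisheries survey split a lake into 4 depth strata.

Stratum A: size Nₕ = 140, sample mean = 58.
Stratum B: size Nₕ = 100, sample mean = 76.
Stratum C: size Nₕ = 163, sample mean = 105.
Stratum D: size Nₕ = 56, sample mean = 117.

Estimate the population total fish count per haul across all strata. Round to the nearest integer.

A: 140·58 = 8120
B: 100·76 = 7600
C: 163·105 = 17115
D: 56·117 = 6552
τ̂ = Σ Nₕx̄ₕ = 39387.

39387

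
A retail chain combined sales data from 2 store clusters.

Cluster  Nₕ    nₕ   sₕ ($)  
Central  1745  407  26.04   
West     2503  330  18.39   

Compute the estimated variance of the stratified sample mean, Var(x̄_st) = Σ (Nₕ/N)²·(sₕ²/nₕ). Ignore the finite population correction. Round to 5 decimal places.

N = 4248. Term for each stratum: Wₕ²sₕ²/nₕ.
Var(x̄_st) = 0.28113143 + 0.35579693 = 0.63692836 → 0.63693.

0.63693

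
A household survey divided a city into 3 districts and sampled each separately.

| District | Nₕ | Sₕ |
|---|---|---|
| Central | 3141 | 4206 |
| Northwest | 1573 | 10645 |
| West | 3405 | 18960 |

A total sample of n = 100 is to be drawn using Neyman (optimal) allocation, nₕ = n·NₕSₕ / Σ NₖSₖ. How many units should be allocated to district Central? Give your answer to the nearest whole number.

14

Central: NₕSₕ = 3141·4206 = 13211046
Northwest: NₕSₕ = 1573·10645 = 16744585
West: NₕSₕ = 3405·18960 = 64558800
Σ NₕSₕ = 94514431.
n_Central = 100·13211046/94514431 = 13.978... → 14.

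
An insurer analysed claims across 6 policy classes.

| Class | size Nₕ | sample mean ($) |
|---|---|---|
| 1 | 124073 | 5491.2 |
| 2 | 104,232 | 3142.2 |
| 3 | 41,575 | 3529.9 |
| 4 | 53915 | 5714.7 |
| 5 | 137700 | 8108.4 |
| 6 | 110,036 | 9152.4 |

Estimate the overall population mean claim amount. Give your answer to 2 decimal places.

6276.67

x̄_st = (Σ Nₕx̄ₕ) / (Σ Nₕ) = (124073·5491.2 + 104232·3142.2 + 41575·3529.9 + 53915·5714.7 + 137700·8108.4 + 110036·9152.4) / 571531
= 3587311257.4 / 571531 = 6276.6696... → 6276.67.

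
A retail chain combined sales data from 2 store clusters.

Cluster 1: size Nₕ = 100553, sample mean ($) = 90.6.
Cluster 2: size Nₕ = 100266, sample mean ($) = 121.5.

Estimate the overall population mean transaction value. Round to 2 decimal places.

106.03

N = 100553 + 100266 = 200819.
The stratified mean weights each stratum mean by its population share Nₕ/N.
Σ Nₕx̄ₕ = 100553·90.6 + 100266·121.5 = 9110101.8 + 12182319 = 21292420.8.
Divide by N: 21292420.8 / 200819 = 106.0279... → 106.03.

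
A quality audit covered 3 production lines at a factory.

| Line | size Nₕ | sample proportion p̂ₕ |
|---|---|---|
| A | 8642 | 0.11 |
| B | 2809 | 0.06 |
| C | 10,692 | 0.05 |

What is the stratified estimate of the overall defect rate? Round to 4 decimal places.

N = 8642 + 2809 + 10692 = 22143.
Overall proportion = Σ (Nₕ/N)·p̂ₕ.
Σ Nₕp̂ₕ = 950.62 + 168.54 + 534.6 = 1653.76.
1653.76 / 22143 = 0.074685... → 0.0747.

0.0747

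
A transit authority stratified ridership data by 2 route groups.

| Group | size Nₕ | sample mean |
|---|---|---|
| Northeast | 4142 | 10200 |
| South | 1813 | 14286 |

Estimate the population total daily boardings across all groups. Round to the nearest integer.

Estimate total by summing Nₕ·x̄ₕ over strata.
4142·10200 + 1813·14286 = 42248400 + 25900518 = 68148918.

68148918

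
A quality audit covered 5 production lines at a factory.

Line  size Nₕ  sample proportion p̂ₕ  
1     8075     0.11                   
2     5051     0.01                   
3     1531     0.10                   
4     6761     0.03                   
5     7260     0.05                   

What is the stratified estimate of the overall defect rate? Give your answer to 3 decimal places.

Wₕ = Nₕ/N with N = 28678: 0.2816, 0.1761, 0.0534, 0.2358, 0.2532.
p̂_st = 0.2816·0.11 + 0.1761·0.01 + 0.0534·0.10 + 0.2358·0.03 + 0.2532·0.05 ≈ 0.05780... → 0.058.

0.058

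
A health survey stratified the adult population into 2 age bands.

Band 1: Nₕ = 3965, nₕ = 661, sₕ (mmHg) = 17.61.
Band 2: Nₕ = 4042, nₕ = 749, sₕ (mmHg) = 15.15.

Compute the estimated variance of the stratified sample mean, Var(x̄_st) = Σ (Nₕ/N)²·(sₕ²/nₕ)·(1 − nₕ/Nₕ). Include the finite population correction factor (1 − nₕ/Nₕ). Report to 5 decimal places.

0.15948

N = 8007; Wₕ = Nₕ/N.
band 1: (3965/8007)²·17.61²/661·(1 − 661/3965) = 0.09586517
band 2: (4042/8007)²·15.15²/749·(1 − 749/4042) = 0.06361973
Sum = 0.15948490 → 0.15948.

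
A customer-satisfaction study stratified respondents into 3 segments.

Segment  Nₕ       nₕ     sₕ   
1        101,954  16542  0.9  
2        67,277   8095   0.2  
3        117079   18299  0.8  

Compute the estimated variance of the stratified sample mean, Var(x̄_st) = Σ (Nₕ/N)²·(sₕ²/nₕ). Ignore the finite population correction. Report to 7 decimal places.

N = 286310. Term for each stratum: Wₕ²sₕ²/nₕ.
Var(x̄_st) = 0.0000062092 + 0.0000002728 + 0.0000058484 = 0.0000123304 → 0.0000123.

0.0000123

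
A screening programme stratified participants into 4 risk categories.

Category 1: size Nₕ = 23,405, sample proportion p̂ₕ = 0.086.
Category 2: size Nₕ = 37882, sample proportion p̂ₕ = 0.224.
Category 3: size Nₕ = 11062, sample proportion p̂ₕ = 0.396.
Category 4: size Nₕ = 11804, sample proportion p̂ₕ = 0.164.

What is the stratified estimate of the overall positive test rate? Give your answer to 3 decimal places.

N = 23405 + 37882 + 11062 + 11804 = 84153.
Overall proportion = Σ (Nₕ/N)·p̂ₕ.
Σ Nₕp̂ₕ = 2012.83 + 8485.568 + 4380.552 + 1935.856 = 16814.806.
16814.806 / 84153 = 0.19981... → 0.200.

0.200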